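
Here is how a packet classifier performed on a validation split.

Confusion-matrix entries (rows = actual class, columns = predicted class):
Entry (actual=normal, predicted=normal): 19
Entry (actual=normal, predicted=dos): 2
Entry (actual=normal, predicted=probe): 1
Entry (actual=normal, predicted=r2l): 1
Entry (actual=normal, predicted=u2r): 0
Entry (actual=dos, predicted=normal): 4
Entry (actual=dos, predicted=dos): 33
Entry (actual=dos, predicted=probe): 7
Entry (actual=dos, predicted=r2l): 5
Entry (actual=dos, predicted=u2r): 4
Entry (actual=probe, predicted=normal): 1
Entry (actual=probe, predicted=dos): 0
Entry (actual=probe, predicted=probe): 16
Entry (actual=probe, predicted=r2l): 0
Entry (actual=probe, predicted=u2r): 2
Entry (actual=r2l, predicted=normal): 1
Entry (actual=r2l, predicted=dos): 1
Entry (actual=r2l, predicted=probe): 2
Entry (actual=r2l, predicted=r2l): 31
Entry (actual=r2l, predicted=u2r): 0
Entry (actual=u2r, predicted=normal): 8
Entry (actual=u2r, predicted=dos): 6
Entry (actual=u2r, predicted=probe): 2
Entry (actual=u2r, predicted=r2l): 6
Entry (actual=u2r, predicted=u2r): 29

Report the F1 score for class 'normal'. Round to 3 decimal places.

0.679

Treat 'normal' as positive and all other classes as negative.
F1 score = 2·TP/(2·TP+FP+FN).
normal: TP=19, FP=4+1+1+8=14, FN=2+1+1+0=4 → 38/56 = 0.6786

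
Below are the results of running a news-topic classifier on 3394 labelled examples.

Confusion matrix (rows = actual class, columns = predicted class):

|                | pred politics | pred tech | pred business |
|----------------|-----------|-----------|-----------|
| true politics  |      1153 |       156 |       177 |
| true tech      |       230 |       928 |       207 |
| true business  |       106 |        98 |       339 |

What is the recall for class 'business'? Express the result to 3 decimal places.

Treat 'business' as positive and all other classes as negative.
recall = TP/(TP+FN).
business: TP=339, FN=106+98=204 → 339/543 = 0.6243

0.624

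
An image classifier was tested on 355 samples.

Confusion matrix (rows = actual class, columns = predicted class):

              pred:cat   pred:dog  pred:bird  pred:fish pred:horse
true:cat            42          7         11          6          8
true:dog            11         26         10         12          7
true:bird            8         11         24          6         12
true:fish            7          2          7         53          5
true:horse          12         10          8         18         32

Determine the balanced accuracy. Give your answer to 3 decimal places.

0.494

Balanced accuracy = mean of per-class recall.
  cat: recall = 42/74 = 0.5676
  dog: recall = 26/66 = 0.3939
  bird: recall = 24/61 = 0.3934
  fish: recall = 53/74 = 0.7162
  horse: recall = 32/80 = 0.4000
Mean = (0.5676 + 0.3939 + 0.3934 + 0.7162 + 0.4000) / 5 = 0.494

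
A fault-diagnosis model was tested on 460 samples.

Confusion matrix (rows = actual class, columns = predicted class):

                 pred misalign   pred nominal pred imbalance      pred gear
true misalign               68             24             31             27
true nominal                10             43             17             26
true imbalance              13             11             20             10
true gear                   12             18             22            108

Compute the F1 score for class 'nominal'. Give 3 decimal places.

0.448

Treat 'nominal' as positive and all other classes as negative.
F1 score = 2·TP/(2·TP+FP+FN).
nominal: TP=43, FP=24+11+18=53, FN=10+17+26=53 → 86/192 = 0.4479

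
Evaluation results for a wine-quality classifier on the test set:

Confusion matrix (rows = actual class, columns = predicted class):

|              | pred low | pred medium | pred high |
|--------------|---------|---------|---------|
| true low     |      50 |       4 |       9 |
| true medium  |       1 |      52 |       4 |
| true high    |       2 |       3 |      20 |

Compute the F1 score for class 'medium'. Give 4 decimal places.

0.8966

One-vs-rest for 'medium': TP = diagonal; FP = other classes predicted 'medium'; FN = 'medium' predicted as other.
F1 score = 2·TP/(2·TP+FP+FN).
medium: TP=52, FP=4+3=7, FN=1+4=5 → 104/116 = 0.89655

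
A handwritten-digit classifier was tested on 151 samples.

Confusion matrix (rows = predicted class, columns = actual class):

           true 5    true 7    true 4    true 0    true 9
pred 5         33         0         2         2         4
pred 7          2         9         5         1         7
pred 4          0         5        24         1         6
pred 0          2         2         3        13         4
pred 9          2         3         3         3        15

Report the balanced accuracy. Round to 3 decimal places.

0.607

Balanced accuracy = mean of per-class recall.
  5: recall = 33/39 = 0.8462
  7: recall = 9/19 = 0.4737
  4: recall = 24/37 = 0.6486
  0: recall = 13/20 = 0.6500
  9: recall = 15/36 = 0.4167
Mean = (0.8462 + 0.4737 + 0.6486 + 0.6500 + 0.4167) / 5 = 0.607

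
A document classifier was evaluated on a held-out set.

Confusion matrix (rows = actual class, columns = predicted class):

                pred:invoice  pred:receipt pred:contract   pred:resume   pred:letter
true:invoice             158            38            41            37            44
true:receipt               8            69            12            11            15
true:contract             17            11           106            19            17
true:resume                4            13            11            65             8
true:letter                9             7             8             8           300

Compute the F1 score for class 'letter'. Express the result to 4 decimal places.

0.8380

F1 score = 2·TP/(2·TP+FP+FN).
letter: TP=300, FP=44+15+17+8=84, FN=9+7+8+8=32 → 600/716 = 0.83799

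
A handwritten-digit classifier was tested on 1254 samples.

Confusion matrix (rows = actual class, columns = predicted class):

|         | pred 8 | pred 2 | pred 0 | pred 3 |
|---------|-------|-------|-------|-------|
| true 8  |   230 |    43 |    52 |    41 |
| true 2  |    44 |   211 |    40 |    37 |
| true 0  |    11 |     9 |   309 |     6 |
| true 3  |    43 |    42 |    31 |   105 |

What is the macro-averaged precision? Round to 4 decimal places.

Per-class precision (TP/(TP+FP)):
  8: TP=230, FP=44+11+43=98 → 230/328 = 0.70122
  2: TP=211, FP=43+9+42=94 → 211/305 = 0.69180
  0: TP=309, FP=52+40+31=123 → 309/432 = 0.71528
  3: TP=105, FP=41+37+6=84 → 105/189 = 0.55556
Macro-precision = mean = (0.70122 + 0.69180 + 0.71528 + 0.55556) / 4 = 0.6660

0.6660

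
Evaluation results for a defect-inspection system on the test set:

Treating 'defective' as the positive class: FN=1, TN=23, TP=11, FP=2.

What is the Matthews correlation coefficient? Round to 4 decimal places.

MCC = (TP·TN − FP·FN) / √((TP+FP)(TP+FN)(TN+FP)(TN+FN))
Numerator = 11·23 − 2·1 = 251
Denominator = √(13·12·25·24) = √93600 = 305.9412
MCC = 251 / 305.9412 = 0.8204

0.8204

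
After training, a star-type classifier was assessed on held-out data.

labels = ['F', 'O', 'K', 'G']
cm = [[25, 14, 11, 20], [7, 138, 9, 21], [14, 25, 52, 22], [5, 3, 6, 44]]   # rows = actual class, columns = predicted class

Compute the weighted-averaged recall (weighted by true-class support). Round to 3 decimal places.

Per-class recall (TP/(TP+FN)):
  F: TP=25, FN=14+11+20=45 → 25/70 = 0.3571
  O: TP=138, FN=7+9+21=37 → 138/175 = 0.7886
  K: TP=52, FN=14+25+22=61 → 52/113 = 0.4602
  G: TP=44, FN=5+3+6=14 → 44/58 = 0.7586
Weighted-recall = Σ (supportᵢ/N)·recallᵢ with N=416: (70/416)·0.3571 + (175/416)·0.7886 + (113/416)·0.4602 + (58/416)·0.7586 = 0.623

0.623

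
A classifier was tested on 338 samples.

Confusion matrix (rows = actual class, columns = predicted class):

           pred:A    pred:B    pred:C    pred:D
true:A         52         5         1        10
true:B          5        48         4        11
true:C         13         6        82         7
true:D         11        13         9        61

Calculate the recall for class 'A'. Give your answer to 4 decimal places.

Treat 'A' as positive and all other classes as negative.
recall = TP/(TP+FN).
A: TP=52, FN=5+1+10=16 → 52/68 = 0.76471

0.7647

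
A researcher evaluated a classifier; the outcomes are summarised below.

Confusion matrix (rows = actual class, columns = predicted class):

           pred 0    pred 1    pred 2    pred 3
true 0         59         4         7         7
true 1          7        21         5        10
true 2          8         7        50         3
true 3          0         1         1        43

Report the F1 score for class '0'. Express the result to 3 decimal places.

0.781

F1 score = 2·TP/(2·TP+FP+FN).
0: TP=59, FP=7+8+0=15, FN=4+7+7=18 → 118/151 = 0.7815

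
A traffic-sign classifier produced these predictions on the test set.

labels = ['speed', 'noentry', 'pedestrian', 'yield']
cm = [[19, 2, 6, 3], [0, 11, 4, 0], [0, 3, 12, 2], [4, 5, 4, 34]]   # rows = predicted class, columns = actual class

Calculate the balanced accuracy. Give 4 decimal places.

0.6708

Balanced accuracy = mean of per-class recall.
  speed: recall = 19/23 = 0.82609
  noentry: recall = 11/21 = 0.52381
  pedestrian: recall = 12/26 = 0.46154
  yield: recall = 34/39 = 0.87179
Mean = (0.82609 + 0.52381 + 0.46154 + 0.87179) / 4 = 0.6708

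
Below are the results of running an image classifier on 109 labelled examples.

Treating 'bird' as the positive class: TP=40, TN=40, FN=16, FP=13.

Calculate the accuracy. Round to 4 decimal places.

Accuracy = (TP+TN)/N = (40+40)/109 = 0.7339

0.7339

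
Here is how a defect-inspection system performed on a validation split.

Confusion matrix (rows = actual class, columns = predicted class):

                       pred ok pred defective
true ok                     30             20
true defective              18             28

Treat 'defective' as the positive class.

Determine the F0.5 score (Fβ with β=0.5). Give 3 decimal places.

0.588

Fβ = (1+β²)·TP / ((1+β²)·TP + β²·FN + FP), with β²=1/4
= 1.25·28 / (1.25·28 + 0.25·18 + 20) = 0.588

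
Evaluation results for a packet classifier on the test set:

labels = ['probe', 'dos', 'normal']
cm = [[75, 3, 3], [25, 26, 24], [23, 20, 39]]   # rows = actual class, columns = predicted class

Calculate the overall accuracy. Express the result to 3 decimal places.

Accuracy = trace / total = (75+26+39=140) / 238 = 140/238 = 0.588

0.588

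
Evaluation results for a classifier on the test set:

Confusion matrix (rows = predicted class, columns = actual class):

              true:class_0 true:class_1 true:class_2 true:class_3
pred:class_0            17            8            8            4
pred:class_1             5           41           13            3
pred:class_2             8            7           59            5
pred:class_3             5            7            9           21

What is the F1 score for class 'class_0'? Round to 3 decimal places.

0.472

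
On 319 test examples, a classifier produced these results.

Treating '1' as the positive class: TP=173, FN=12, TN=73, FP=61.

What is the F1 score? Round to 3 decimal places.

0.826

Precision = TP/(TP+FP) = 173/234 = 0.7393
Recall = TP/(TP+FN) = 173/185 = 0.9351
F1 = 2·TP/(2·TP+FP+FN) = 346/419 = 0.826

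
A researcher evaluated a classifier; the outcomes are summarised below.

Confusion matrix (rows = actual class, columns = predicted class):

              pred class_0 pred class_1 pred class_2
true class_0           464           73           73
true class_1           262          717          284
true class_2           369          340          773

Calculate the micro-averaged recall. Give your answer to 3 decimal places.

0.582

Micro-averaging pools counts across classes: ΣTP=1954, ΣFP=1401, ΣFN=1401.
Micro-recall = TP/(TP+FN) on pooled counts = 0.582 (equals overall accuracy in single-label multiclass).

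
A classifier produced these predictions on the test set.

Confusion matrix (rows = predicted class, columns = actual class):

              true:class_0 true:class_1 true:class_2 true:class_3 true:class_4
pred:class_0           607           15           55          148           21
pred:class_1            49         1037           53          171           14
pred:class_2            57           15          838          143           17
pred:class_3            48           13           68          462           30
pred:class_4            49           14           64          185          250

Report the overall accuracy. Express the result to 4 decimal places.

Accuracy = trace / total = (607+1037+838+462+250=3194) / 4423 = 3194/4423 = 0.7221

0.7221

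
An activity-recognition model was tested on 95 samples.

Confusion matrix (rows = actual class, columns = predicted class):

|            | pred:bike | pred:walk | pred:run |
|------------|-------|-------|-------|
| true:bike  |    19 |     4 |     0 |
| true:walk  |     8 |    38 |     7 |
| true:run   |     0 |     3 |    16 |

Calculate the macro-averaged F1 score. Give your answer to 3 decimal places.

0.766

Per-class F1 score (2·TP/(2·TP+FP+FN)):
  bike: TP=19, FP=8+0=8, FN=4+0=4 → 38/50 = 0.7600
  walk: TP=38, FP=4+3=7, FN=8+7=15 → 76/98 = 0.7755
  run: TP=16, FP=0+7=7, FN=0+3=3 → 32/42 = 0.7619
Macro-F1 score = mean = (0.7600 + 0.7755 + 0.7619) / 3 = 0.766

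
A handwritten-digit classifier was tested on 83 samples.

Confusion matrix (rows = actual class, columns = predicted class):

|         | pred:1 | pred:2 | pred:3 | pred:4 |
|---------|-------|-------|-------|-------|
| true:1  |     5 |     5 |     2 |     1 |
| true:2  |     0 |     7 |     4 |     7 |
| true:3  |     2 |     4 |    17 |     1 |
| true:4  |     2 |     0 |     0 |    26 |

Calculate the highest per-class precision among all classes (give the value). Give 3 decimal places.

Per-class precision (TP/(TP+FP)):
  1: TP=5, FP=0+2+2=4 → 5/9 = 0.5556
  2: TP=7, FP=5+4+0=9 → 7/16 = 0.4375
  3: TP=17, FP=2+4+0=6 → 17/23 = 0.7391
  4: TP=26, FP=1+7+1=9 → 26/35 = 0.7429
Highest is class '4' with precision = 0.743.

0.743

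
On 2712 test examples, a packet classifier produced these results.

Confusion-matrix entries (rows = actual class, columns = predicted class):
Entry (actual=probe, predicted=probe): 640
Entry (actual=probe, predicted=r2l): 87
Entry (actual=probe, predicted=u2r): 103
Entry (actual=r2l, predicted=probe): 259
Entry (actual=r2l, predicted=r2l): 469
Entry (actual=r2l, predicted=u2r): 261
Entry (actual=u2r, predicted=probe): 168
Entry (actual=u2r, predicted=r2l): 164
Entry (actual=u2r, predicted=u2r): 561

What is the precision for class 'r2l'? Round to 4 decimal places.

0.6514

precision = TP/(TP+FP).
r2l: TP=469, FP=87+164=251 → 469/720 = 0.65139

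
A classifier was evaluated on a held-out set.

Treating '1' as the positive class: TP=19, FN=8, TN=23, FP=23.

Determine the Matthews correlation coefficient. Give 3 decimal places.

MCC = (TP·TN − FP·FN) / √((TP+FP)(TP+FN)(TN+FP)(TN+FN))
Numerator = 19·23 − 23·8 = 253
Denominator = √(42·27·46·31) = √1617084 = 1271.6462
MCC = 253 / 1271.6462 = 0.199

0.199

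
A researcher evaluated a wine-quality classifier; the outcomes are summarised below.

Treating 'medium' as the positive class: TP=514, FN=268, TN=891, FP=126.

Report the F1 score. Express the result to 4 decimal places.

0.7229

Precision = TP/(TP+FP) = 514/640 = 0.8031
Recall = TP/(TP+FN) = 514/782 = 0.6573
F1 = 2·TP/(2·TP+FP+FN) = 1028/1422 = 0.7229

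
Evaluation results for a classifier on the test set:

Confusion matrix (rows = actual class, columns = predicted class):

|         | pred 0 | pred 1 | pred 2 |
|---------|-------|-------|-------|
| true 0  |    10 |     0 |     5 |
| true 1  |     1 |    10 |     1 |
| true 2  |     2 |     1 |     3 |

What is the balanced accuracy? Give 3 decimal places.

0.667

Balanced accuracy = mean of per-class recall.
  0: recall = 10/15 = 0.6667
  1: recall = 10/12 = 0.8333
  2: recall = 3/6 = 0.5000
Mean = (0.6667 + 0.8333 + 0.5000) / 3 = 0.667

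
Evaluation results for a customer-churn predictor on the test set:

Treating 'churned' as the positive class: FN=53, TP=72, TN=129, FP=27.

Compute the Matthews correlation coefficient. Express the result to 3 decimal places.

MCC = (TP·TN − FP·FN) / √((TP+FP)(TP+FN)(TN+FP)(TN+FN))
Numerator = 72·129 − 27·53 = 7857
Denominator = √(99·125·156·182) = √351351000 = 18744.3592
MCC = 7857 / 18744.3592 = 0.419

0.419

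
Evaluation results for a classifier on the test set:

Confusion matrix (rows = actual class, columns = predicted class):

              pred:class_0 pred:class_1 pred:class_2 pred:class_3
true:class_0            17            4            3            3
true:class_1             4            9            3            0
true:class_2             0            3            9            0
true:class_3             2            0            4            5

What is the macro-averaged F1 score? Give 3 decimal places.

Per-class F1 score (2·TP/(2·TP+FP+FN)):
  class_0: TP=17, FP=4+0+2=6, FN=4+3+3=10 → 34/50 = 0.6800
  class_1: TP=9, FP=4+3+0=7, FN=4+3+0=7 → 18/32 = 0.5625
  class_2: TP=9, FP=3+3+4=10, FN=0+3+0=3 → 18/31 = 0.5806
  class_3: TP=5, FP=3+0+0=3, FN=2+0+4=6 → 10/19 = 0.5263
Macro-F1 score = mean = (0.6800 + 0.5625 + 0.5806 + 0.5263) / 4 = 0.587

0.587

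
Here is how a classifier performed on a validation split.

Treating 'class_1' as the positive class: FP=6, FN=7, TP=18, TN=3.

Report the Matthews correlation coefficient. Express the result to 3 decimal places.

MCC = (TP·TN − FP·FN) / √((TP+FP)(TP+FN)(TN+FP)(TN+FN))
Numerator = 18·3 − 6·7 = 12
Denominator = √(24·25·9·10) = √54000 = 232.3790
MCC = 12 / 232.3790 = 0.052

0.052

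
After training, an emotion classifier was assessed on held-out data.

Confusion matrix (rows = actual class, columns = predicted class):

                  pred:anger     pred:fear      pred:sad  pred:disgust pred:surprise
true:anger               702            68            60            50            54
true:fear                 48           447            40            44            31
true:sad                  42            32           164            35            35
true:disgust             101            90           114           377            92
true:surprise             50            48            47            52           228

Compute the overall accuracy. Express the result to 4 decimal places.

0.6286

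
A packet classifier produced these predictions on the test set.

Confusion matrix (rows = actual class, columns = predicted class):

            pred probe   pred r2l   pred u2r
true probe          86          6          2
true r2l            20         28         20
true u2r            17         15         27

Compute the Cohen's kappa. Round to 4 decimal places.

0.4307

Observed agreement pₒ = trace/N = 141/221 = 0.63801
Expected agreement pₑ = Σ (rowᵢ·colᵢ)/N² = (94·123 + 68·49 + 59·49)/221² = 0.36414
κ = (pₒ − pₑ)/(1 − pₑ) = (0.63801 − 0.36414)/(1 − 0.36414) = 0.4307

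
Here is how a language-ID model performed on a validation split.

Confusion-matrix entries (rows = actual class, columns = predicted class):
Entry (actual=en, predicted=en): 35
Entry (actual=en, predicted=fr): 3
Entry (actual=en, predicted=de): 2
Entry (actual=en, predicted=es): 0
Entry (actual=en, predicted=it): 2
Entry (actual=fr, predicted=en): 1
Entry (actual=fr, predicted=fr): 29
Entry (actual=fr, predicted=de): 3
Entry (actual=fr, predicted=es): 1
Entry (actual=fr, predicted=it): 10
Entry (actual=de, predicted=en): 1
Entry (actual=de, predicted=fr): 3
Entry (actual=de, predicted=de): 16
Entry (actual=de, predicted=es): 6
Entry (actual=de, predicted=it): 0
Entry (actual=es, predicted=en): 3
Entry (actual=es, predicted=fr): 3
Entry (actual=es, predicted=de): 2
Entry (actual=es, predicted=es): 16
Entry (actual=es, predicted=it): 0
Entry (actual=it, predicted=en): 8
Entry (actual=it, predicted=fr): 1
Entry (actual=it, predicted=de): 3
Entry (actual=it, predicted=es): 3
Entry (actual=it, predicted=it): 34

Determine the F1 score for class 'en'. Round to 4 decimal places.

0.7778

Take TP from the diagonal, FP from the rest of the 'en' prediction marginal, FN from the rest of the 'en' actual marginal.
F1 score = 2·TP/(2·TP+FP+FN).
en: TP=35, FP=1+1+3+8=13, FN=3+2+0+2=7 → 70/90 = 0.77778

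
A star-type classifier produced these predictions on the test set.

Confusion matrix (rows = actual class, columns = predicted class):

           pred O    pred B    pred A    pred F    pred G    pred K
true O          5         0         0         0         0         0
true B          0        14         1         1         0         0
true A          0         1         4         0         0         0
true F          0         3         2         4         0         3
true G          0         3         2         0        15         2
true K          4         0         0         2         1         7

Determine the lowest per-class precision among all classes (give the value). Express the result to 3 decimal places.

Per-class precision (TP/(TP+FP)):
  O: TP=5, FP=0+0+0+0+4=4 → 5/9 = 0.5556
  B: TP=14, FP=0+1+3+3+0=7 → 14/21 = 0.6667
  A: TP=4, FP=0+1+2+2+0=5 → 4/9 = 0.4444
  F: TP=4, FP=0+1+0+0+2=3 → 4/7 = 0.5714
  G: TP=15, FP=0+0+0+0+1=1 → 15/16 = 0.9375
  K: TP=7, FP=0+0+0+3+2=5 → 7/12 = 0.5833
Lowest is class 'A' with precision = 0.444.

0.444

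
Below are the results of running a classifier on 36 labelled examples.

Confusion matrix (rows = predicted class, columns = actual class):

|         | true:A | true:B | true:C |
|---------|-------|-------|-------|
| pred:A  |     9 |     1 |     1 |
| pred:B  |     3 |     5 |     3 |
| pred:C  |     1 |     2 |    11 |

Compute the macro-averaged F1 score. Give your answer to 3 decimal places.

Per-class F1 score (2·TP/(2·TP+FP+FN)):
  A: TP=9, FP=1+1=2, FN=3+1=4 → 18/24 = 0.7500
  B: TP=5, FP=3+3=6, FN=1+2=3 → 10/19 = 0.5263
  C: TP=11, FP=1+2=3, FN=1+3=4 → 22/29 = 0.7586
Macro-F1 score = mean = (0.7500 + 0.5263 + 0.7586) / 3 = 0.678

0.678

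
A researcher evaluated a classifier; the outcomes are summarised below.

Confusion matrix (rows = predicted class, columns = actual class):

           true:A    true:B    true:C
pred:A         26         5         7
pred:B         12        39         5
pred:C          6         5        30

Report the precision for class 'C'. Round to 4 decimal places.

One-vs-rest for 'C': TP = diagonal; FP = other classes predicted 'C'; FN = 'C' predicted as other.
precision = TP/(TP+FP).
C: TP=30, FP=6+5=11 → 30/41 = 0.73171

0.7317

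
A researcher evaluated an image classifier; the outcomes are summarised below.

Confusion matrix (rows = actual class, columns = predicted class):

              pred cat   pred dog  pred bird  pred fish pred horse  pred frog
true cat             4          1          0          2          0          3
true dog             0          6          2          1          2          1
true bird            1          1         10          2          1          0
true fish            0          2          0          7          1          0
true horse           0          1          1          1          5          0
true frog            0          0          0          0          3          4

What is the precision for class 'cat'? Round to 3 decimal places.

0.800

Take TP from the diagonal, FP from the rest of the 'cat' prediction marginal, FN from the rest of the 'cat' actual marginal.
precision = TP/(TP+FP).
cat: TP=4, FP=0+1+0+0+0=1 → 4/5 = 0.8000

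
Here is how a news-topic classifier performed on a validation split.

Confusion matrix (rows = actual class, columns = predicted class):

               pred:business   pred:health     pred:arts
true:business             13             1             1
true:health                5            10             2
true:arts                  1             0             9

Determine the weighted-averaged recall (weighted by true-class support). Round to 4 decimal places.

0.7619

Per-class recall (TP/(TP+FN)):
  business: TP=13, FN=1+1=2 → 13/15 = 0.86667
  health: TP=10, FN=5+2=7 → 10/17 = 0.58824
  arts: TP=9, FN=1+0=1 → 9/10 = 0.90000
Weighted-recall = Σ (supportᵢ/N)·recallᵢ with N=42: (15/42)·0.86667 + (17/42)·0.58824 + (10/42)·0.90000 = 0.7619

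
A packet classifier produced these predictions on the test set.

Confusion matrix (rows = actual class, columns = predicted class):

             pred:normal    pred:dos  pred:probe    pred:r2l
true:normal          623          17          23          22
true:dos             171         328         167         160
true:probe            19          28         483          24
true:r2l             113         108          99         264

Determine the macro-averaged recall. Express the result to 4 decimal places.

0.6576

Per-class recall (TP/(TP+FN)):
  normal: TP=623, FN=17+23+22=62 → 623/685 = 0.90949
  dos: TP=328, FN=171+167+160=498 → 328/826 = 0.39709
  probe: TP=483, FN=19+28+24=71 → 483/554 = 0.87184
  r2l: TP=264, FN=113+108+99=320 → 264/584 = 0.45205
Macro-recall = mean = (0.90949 + 0.39709 + 0.87184 + 0.45205) / 4 = 0.6576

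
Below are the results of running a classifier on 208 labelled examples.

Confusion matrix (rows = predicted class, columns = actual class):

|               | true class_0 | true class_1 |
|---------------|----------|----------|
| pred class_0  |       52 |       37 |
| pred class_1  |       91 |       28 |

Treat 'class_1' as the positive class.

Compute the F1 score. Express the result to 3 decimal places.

0.304

Precision = TP/(TP+FP) = 28/119 = 0.2353
Recall = TP/(TP+FN) = 28/65 = 0.4308
F1 = 2·TP/(2·TP+FP+FN) = 56/184 = 0.304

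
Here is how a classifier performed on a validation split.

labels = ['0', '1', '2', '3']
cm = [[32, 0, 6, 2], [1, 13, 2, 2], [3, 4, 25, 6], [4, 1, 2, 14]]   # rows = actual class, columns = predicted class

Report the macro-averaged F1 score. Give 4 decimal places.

Per-class F1 score (2·TP/(2·TP+FP+FN)):
  0: TP=32, FP=1+3+4=8, FN=0+6+2=8 → 64/80 = 0.80000
  1: TP=13, FP=0+4+1=5, FN=1+2+2=5 → 26/36 = 0.72222
  2: TP=25, FP=6+2+2=10, FN=3+4+6=13 → 50/73 = 0.68493
  3: TP=14, FP=2+2+6=10, FN=4+1+2=7 → 28/45 = 0.62222
Macro-F1 score = mean = (0.80000 + 0.72222 + 0.68493 + 0.62222) / 4 = 0.7073

0.7073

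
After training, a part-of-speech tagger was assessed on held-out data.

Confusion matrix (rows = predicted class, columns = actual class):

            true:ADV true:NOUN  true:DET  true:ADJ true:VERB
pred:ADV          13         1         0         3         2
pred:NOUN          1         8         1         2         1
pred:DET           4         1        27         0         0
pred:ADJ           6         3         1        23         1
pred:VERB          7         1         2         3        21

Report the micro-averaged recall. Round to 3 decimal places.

0.697

Micro-averaging pools counts across classes: ΣTP=92, ΣFP=40, ΣFN=40.
Micro-recall = TP/(TP+FN) on pooled counts = 0.697 (equals overall accuracy in single-label multiclass).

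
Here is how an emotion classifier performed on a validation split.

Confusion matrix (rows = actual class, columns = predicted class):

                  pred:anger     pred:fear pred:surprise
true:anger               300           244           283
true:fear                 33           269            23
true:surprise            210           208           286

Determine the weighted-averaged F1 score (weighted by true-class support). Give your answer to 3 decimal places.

0.453

Per-class F1 score (2·TP/(2·TP+FP+FN)):
  anger: TP=300, FP=33+210=243, FN=244+283=527 → 600/1370 = 0.4380
  fear: TP=269, FP=244+208=452, FN=33+23=56 → 538/1046 = 0.5143
  surprise: TP=286, FP=283+23=306, FN=210+208=418 → 572/1296 = 0.4414
Weighted-F1 score = Σ (supportᵢ/N)·F1 scoreᵢ with N=1856: (827/1856)·0.4380 + (325/1856)·0.5143 + (704/1856)·0.4414 = 0.453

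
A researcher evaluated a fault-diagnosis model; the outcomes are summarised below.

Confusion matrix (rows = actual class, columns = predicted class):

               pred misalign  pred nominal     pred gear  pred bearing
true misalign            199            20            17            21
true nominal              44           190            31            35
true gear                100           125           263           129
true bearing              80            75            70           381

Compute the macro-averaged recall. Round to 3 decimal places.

Per-class recall (TP/(TP+FN)):
  misalign: TP=199, FN=20+17+21=58 → 199/257 = 0.7743
  nominal: TP=190, FN=44+31+35=110 → 190/300 = 0.6333
  gear: TP=263, FN=100+125+129=354 → 263/617 = 0.4263
  bearing: TP=381, FN=80+75+70=225 → 381/606 = 0.6287
Macro-recall = mean = (0.7743 + 0.6333 + 0.4263 + 0.6287) / 4 = 0.616

0.616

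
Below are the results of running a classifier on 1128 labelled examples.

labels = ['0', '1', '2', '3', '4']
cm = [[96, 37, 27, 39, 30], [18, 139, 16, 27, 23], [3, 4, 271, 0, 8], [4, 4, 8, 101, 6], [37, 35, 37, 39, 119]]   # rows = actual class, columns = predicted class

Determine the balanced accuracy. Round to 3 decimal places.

Balanced accuracy = mean of per-class recall.
  0: recall = 96/229 = 0.4192
  1: recall = 139/223 = 0.6233
  2: recall = 271/286 = 0.9476
  3: recall = 101/123 = 0.8211
  4: recall = 119/267 = 0.4457
Mean = (0.4192 + 0.6233 + 0.9476 + 0.8211 + 0.4457) / 5 = 0.651

0.651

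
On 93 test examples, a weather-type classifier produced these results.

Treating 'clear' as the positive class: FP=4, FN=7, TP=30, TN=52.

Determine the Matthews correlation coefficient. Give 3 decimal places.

MCC = (TP·TN − FP·FN) / √((TP+FP)(TP+FN)(TN+FP)(TN+FN))
Numerator = 30·52 − 4·7 = 1532
Denominator = √(34·37·56·59) = √4156432 = 2038.7329
MCC = 1532 / 2038.7329 = 0.751

0.751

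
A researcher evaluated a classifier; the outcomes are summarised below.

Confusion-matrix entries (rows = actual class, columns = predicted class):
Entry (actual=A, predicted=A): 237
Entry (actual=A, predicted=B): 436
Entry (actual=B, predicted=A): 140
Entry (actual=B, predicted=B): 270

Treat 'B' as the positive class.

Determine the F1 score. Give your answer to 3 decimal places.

Precision = TP/(TP+FP) = 270/706 = 0.3824
Recall = TP/(TP+FN) = 270/410 = 0.6585
F1 = 2·TP/(2·TP+FP+FN) = 540/1116 = 0.484

0.484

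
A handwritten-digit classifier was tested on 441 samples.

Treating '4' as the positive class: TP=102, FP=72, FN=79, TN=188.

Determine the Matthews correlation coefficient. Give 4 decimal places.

MCC = (TP·TN − FP·FN) / √((TP+FP)(TP+FN)(TN+FP)(TN+FN))
Numerator = 102·188 − 72·79 = 13488
Denominator = √(174·181·260·267) = √2186313480 = 46758.0312
MCC = 13488 / 46758.0312 = 0.2885

0.2885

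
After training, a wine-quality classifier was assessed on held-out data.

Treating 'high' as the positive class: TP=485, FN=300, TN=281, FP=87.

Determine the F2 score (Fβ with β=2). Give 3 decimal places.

0.653

Fβ = (1+β²)·TP / ((1+β²)·TP + β²·FN + FP), with β²=4
= 5·485 / (5·485 + 4·300 + 87) = 0.653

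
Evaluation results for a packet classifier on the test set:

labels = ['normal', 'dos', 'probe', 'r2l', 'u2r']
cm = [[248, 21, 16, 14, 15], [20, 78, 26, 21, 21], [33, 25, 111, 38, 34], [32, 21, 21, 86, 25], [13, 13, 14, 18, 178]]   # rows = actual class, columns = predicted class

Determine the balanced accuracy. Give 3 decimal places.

Balanced accuracy = mean of per-class recall.
  normal: recall = 248/314 = 0.7898
  dos: recall = 78/166 = 0.4699
  probe: recall = 111/241 = 0.4606
  r2l: recall = 86/185 = 0.4649
  u2r: recall = 178/236 = 0.7542
Mean = (0.7898 + 0.4699 + 0.4606 + 0.4649 + 0.7542) / 5 = 0.588

0.588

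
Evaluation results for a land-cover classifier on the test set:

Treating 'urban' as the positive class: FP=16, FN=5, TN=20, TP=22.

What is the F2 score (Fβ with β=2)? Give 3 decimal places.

0.753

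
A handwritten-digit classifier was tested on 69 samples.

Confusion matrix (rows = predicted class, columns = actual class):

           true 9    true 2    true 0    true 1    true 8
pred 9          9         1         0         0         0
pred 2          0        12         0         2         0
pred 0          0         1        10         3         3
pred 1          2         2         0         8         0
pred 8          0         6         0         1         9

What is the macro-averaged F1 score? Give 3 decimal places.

Per-class F1 score (2·TP/(2·TP+FP+FN)):
  9: TP=9, FP=1+0+0+0=1, FN=0+0+2+0=2 → 18/21 = 0.8571
  2: TP=12, FP=0+0+2+0=2, FN=1+1+2+6=10 → 24/36 = 0.6667
  0: TP=10, FP=0+1+3+3=7, FN=0+0+0+0=0 → 20/27 = 0.7407
  1: TP=8, FP=2+2+0+0=4, FN=0+2+3+1=6 → 16/26 = 0.6154
  8: TP=9, FP=0+6+0+1=7, FN=0+0+3+0=3 → 18/28 = 0.6429
Macro-F1 score = mean = (0.8571 + 0.6667 + 0.7407 + 0.6154 + 0.6429) / 5 = 0.705

0.705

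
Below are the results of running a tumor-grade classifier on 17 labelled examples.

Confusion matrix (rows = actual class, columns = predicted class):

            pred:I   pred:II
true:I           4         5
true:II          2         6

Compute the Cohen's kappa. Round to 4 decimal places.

Observed agreement pₒ = trace/N = 10/17 = 0.58824
Expected agreement pₑ = Σ (rowᵢ·colᵢ)/N² = (9·6 + 8·11)/17² = 0.49135
κ = (pₒ − pₑ)/(1 − pₑ) = (0.58824 − 0.49135)/(1 − 0.49135) = 0.1905

0.1905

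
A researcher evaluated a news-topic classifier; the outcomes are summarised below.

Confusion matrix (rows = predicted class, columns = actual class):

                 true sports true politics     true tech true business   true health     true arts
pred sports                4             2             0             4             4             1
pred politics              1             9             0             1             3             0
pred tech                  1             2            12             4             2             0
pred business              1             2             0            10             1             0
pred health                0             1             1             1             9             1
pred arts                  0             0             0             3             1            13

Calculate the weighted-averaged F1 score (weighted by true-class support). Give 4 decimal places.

Per-class F1 score (2·TP/(2·TP+FP+FN)):
  sports: TP=4, FP=2+0+4+4+1=11, FN=1+1+1+0+0=3 → 8/22 = 0.36364
  politics: TP=9, FP=1+0+1+3+0=5, FN=2+2+2+1+0=7 → 18/30 = 0.60000
  tech: TP=12, FP=1+2+4+2+0=9, FN=0+0+0+1+0=1 → 24/34 = 0.70588
  business: TP=10, FP=1+2+0+1+0=4, FN=4+1+4+1+3=13 → 20/37 = 0.54054
  health: TP=9, FP=0+1+1+1+1=4, FN=4+3+2+1+1=11 → 18/33 = 0.54545
  arts: TP=13, FP=0+0+0+3+1=4, FN=1+0+0+0+1=2 → 26/32 = 0.81250
Weighted-F1 score = Σ (supportᵢ/N)·F1 scoreᵢ with N=94: (7/94)·0.36364 + (16/94)·0.60000 + (13/94)·0.70588 + (23/94)·0.54054 + (20/94)·0.54545 + (15/94)·0.81250 = 0.6048

0.6048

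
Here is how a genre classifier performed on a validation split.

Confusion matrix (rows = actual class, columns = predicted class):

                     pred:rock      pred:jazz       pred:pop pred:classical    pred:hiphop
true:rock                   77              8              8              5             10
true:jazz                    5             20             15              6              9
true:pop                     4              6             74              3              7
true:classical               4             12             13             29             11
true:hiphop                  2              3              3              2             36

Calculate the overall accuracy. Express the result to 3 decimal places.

0.634

Accuracy = trace / total = (77+20+74+29+36=236) / 372 = 236/372 = 0.634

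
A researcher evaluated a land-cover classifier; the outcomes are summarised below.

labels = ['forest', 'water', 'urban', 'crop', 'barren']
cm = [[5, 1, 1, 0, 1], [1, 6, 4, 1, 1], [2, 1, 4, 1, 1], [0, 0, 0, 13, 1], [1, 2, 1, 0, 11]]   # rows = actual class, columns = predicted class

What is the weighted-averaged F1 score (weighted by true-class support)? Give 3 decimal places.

0.658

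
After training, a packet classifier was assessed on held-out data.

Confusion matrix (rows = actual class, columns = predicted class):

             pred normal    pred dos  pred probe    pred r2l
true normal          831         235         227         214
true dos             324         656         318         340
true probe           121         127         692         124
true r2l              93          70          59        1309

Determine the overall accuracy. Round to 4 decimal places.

0.6077

Accuracy = trace / total = (831+656+692+1309=3488) / 5740 = 3488/5740 = 0.6077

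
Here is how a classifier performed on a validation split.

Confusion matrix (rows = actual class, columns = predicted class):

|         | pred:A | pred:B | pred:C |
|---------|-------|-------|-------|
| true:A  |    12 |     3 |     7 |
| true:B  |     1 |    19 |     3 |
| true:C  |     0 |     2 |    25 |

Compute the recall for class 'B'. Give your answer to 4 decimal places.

0.8261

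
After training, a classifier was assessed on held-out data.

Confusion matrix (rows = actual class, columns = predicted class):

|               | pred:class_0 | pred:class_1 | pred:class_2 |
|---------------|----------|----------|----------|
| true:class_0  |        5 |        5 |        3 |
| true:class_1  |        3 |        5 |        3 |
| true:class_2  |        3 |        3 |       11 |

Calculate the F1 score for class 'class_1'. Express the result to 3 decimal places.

F1 score = 2·TP/(2·TP+FP+FN).
class_1: TP=5, FP=5+3=8, FN=3+3=6 → 10/24 = 0.4167

0.417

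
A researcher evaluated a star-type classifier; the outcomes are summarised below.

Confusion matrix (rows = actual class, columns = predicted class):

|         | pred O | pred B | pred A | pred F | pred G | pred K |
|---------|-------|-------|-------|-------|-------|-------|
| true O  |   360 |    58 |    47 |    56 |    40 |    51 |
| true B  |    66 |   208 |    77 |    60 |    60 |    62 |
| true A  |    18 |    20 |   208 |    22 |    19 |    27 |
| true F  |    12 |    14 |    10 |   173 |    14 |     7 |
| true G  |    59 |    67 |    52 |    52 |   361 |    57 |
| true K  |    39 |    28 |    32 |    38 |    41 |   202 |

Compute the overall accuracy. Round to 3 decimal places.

0.556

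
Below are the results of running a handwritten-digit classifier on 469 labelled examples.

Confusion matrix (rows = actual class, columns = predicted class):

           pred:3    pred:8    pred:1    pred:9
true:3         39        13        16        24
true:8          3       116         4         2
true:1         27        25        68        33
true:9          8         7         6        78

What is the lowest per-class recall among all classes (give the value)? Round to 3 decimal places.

Per-class recall (TP/(TP+FN)):
  3: TP=39, FN=13+16+24=53 → 39/92 = 0.4239
  8: TP=116, FN=3+4+2=9 → 116/125 = 0.9280
  1: TP=68, FN=27+25+33=85 → 68/153 = 0.4444
  9: TP=78, FN=8+7+6=21 → 78/99 = 0.7879
Lowest is class '3' with recall = 0.424.

0.424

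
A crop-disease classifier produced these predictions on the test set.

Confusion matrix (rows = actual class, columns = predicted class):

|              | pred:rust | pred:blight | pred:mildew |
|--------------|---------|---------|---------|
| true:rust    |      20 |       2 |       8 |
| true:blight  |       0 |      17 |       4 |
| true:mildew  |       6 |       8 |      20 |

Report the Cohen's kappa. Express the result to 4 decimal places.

0.5031

Observed agreement pₒ = trace/N = 57/85 = 0.67059
Expected agreement pₑ = Σ (rowᵢ·colᵢ)/N² = (30·26 + 21·27 + 34·32)/85² = 0.33702
κ = (pₒ − pₑ)/(1 − pₑ) = (0.67059 − 0.33702)/(1 − 0.33702) = 0.5031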